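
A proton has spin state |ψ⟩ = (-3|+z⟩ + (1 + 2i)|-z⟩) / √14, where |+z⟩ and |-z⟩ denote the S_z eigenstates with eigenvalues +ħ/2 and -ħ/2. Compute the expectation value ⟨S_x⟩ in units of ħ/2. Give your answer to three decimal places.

-0.429

⟨σ_x⟩ = 2 Re(a* b)/(|a|²+|b|²) with a = -3, b = (1 + 2i).
a* b = (-3 - 6i), so ⟨σ_x⟩ = -6/14.
⟨S_x⟩ = (ħ/2)·⟨σ_x⟩.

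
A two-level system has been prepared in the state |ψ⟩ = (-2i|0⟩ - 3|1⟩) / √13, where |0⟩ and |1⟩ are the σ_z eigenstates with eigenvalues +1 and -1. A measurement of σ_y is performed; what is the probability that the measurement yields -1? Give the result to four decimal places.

0.9615

|-y⟩ = (|0⟩ - i|1⟩)/√2, so ⟨-y|ψ⟩ = (-5i) / (√2·√13).
P = |-5i|² / 26 = 25/26.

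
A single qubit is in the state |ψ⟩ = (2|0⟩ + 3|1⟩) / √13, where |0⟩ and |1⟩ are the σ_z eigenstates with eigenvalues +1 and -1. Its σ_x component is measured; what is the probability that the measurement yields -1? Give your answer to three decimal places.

0.038

|-x⟩ = (|0⟩ - |1⟩)/√2, so ⟨-x|ψ⟩ = (-1) / (√2·√13).
P = |-1|² / 26 = 1/26.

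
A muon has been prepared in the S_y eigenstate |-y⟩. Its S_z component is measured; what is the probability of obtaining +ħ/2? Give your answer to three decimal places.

0.500

In the S_z basis, |-y⟩ = (|↑⟩ - i|↓⟩)/√2 and |+z⟩ = |↑⟩.
|⟨+z|-y⟩|² = 1/2.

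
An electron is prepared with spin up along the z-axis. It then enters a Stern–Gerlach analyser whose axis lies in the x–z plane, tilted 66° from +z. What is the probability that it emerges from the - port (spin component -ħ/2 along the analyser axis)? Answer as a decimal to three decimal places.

0.297

For spin-½, the probability of finding spin-up along an axis at angle θ to the initial spin direction is cos²(θ/2); spin-down is sin²(θ/2).
θ = 66°, so P = sin²(33°) ≈ 0.297.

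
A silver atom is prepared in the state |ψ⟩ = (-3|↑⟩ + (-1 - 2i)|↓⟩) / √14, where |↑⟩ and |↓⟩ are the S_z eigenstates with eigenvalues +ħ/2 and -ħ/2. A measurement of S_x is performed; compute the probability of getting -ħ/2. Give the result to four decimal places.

|-x⟩ = (|↑⟩ - |↓⟩)/√2, so ⟨-x|ψ⟩ = (-2 + 2i) / (√2·√14).
P = |-2 + 2i|² / 28 = 8/28.

0.2857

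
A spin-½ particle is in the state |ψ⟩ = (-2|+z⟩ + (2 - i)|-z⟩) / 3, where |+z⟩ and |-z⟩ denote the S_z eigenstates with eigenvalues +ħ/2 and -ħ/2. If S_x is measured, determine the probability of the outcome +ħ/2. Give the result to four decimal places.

|+x⟩ = (|+z⟩ + |-z⟩)/√2, so ⟨+x|ψ⟩ = (-i) / (√2·3).
P = |-i|² / 18 = 1/18.

0.0556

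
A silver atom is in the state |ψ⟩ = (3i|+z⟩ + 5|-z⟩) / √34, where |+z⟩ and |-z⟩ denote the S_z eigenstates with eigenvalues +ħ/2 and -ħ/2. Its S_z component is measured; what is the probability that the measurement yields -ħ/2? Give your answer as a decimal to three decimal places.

The -ħ/2 outcome corresponds to |-z⟩. Its amplitude in |ψ⟩ is 5/√34.
P = |5|² / 34 = 25/34.

0.735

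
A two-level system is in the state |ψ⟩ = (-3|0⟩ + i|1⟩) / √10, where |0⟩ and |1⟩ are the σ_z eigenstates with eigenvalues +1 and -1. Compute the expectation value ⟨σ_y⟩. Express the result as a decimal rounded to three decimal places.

-0.600

⟨σ_y⟩ = 2 Im(a* b)/(|a|²+|b|²) with a = -3, b = i.
a* b = -3i, so ⟨σ_y⟩ = -6/10.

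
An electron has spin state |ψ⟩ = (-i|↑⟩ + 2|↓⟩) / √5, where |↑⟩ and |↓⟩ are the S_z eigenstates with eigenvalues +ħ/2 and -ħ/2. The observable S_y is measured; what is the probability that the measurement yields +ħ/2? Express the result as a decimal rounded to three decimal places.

0.900

|+y⟩ = (|↑⟩ + i|↓⟩)/√2, so ⟨+y|ψ⟩ = (-3i) / (√2·√5).
P = |-3i|² / 10 = 9/10.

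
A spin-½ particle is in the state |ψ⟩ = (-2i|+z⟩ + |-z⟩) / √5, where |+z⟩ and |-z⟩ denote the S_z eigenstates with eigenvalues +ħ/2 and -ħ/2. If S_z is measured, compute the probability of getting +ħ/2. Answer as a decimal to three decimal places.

0.800

The +ħ/2 outcome corresponds to |+z⟩. Its amplitude in |ψ⟩ is -2i/√5.
P = |-2i|² / 5 = 4/5.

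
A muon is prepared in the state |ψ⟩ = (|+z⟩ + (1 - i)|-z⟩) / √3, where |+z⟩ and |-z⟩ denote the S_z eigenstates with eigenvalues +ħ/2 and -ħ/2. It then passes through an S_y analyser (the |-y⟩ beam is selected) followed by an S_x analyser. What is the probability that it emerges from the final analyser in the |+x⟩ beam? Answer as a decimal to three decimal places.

First analyser (S_y): P(|-y⟩) = |⟨-y|ψ⟩|² = 5/6.
After stage 1 the state is |-y⟩; P(|+x⟩) = |⟨+x|-y⟩|² = 1/2.
Joint probability = 5/6 × 1/2 = 0.417.

0.417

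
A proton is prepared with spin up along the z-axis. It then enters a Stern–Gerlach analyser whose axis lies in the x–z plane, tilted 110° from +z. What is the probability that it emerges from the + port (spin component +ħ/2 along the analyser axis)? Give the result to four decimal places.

For spin-½, the probability of finding spin-up along an axis at angle θ to the initial spin direction is cos²(θ/2); spin-down is sin²(θ/2).
θ = 110°, so P = cos²(55°) ≈ 0.3290.

0.3290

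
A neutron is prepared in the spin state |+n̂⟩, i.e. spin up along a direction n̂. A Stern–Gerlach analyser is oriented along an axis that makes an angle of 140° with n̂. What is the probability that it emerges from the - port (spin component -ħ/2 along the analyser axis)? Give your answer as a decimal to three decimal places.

For spin-½, the probability of finding spin-up along an axis at angle θ to the initial spin direction is cos²(θ/2); spin-down is sin²(θ/2).
θ = 140°, so P = sin²(70°) ≈ 0.883.

0.883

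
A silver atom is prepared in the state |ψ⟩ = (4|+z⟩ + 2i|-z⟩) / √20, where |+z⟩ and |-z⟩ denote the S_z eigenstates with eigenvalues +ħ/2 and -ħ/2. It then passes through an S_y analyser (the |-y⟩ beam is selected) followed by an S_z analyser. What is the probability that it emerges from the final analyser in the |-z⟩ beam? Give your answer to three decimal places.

0.050

First analyser (S_y): P(|-y⟩) = |⟨-y|ψ⟩|² = 4/40.
After stage 1 the state is |-y⟩; P(|-z⟩) = |⟨-z|-y⟩|² = 1/2.
Joint probability = 4/40 × 1/2 = 0.050.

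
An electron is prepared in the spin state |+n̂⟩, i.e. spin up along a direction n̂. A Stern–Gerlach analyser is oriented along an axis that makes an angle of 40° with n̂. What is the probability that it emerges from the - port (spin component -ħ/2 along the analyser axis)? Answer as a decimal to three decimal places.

For spin-½, the probability of finding spin-up along an axis at angle θ to the initial spin direction is cos²(θ/2); spin-down is sin²(θ/2).
θ = 40°, so P = sin²(20°) ≈ 0.117.

0.117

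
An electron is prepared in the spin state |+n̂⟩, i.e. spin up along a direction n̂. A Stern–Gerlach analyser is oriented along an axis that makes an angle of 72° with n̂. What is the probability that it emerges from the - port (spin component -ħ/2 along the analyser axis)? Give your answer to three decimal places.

For spin-½, the probability of finding spin-up along an axis at angle θ to the initial spin direction is cos²(θ/2); spin-down is sin²(θ/2).
θ = 72°, so P = sin²(36°) ≈ 0.345.

0.345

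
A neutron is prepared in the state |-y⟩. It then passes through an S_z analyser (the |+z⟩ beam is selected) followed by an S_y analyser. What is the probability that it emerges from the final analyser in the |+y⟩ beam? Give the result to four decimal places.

First analyser (S_z): from |-y⟩, P(|+z⟩) = 1/2.
After stage 1 the state is |+z⟩; P(|+y⟩) = |⟨+y|+z⟩|² = 1/2.
Joint probability = 1/2 × 1/2 = 0.2500.

0.2500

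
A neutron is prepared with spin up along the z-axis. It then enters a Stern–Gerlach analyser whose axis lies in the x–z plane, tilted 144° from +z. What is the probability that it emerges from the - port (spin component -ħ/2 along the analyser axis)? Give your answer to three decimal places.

0.905

For spin-½, the probability of finding spin-up along an axis at angle θ to the initial spin direction is cos²(θ/2); spin-down is sin²(θ/2).
θ = 144°, so P = sin²(72°) ≈ 0.905.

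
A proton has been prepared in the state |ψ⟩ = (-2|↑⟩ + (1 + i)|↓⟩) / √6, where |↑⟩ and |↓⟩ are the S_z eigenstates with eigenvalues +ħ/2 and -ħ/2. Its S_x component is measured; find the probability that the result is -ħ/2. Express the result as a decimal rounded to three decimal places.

|-x⟩ = (|↑⟩ - |↓⟩)/√2, so ⟨-x|ψ⟩ = (-3 - i) / (√2·√6).
P = |-3 - i|² / 12 = 10/12.

0.833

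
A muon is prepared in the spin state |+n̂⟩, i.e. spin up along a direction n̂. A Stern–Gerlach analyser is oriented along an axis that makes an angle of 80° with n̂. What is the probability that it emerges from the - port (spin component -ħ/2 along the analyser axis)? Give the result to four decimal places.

For spin-½, the probability of finding spin-up along an axis at angle θ to the initial spin direction is cos²(θ/2); spin-down is sin²(θ/2).
θ = 80°, so P = sin²(40°) ≈ 0.4132.

0.4132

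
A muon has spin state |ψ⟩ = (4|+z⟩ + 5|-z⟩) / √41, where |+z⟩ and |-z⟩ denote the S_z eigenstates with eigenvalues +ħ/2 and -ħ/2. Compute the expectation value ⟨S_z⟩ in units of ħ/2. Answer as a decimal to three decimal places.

⟨σ_z⟩ = |a|² - |b|² divided by |a|²+|b|², with a, b the |+z⟩, |-z⟩ amplitudes.
= (16 - 25)/41 = -9/41.
⟨S_z⟩ = (ħ/2)·⟨σ_z⟩.

-0.220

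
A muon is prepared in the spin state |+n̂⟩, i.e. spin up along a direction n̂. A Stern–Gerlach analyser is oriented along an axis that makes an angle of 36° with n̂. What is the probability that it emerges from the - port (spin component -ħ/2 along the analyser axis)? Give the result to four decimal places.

For spin-½, the probability of finding spin-up along an axis at angle θ to the initial spin direction is cos²(θ/2); spin-down is sin²(θ/2).
θ = 36°, so P = sin²(18°) ≈ 0.0955.

0.0955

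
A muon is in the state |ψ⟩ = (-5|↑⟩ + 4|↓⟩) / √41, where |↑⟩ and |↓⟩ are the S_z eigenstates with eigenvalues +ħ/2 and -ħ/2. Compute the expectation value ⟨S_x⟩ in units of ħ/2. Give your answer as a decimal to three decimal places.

⟨σ_x⟩ = 2 Re(a* b)/(|a|²+|b|²) with a = -5, b = 4.
a* b = -20, so ⟨σ_x⟩ = -40/41.
⟨S_x⟩ = (ħ/2)·⟨σ_x⟩.

-0.976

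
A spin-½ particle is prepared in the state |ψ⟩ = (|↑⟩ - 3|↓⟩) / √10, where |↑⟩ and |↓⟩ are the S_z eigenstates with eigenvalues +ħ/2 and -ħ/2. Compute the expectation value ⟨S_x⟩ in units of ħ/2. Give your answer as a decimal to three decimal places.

⟨σ_x⟩ = 2 Re(a* b)/(|a|²+|b|²) with a = 1, b = -3.
a* b = -3, so ⟨σ_x⟩ = -6/10.
⟨S_x⟩ = (ħ/2)·⟨σ_x⟩.

-0.600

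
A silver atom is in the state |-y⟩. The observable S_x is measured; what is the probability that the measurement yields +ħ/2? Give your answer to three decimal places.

In the S_z basis, |-y⟩ = (|↑⟩ - i|↓⟩)/√2 and |+x⟩ = (|↑⟩ + |↓⟩)/√2.
|⟨+x|-y⟩|² = 1/2.

0.500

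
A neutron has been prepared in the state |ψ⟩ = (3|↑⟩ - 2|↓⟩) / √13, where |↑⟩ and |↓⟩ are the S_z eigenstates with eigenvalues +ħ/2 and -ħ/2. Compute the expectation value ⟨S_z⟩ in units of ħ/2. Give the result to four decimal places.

0.3846

⟨σ_z⟩ = |a|² - |b|² divided by |a|²+|b|², with a, b the |↑⟩, |↓⟩ amplitudes.
= (9 - 4)/13 = 5/13.
⟨S_z⟩ = (ħ/2)·⟨σ_z⟩.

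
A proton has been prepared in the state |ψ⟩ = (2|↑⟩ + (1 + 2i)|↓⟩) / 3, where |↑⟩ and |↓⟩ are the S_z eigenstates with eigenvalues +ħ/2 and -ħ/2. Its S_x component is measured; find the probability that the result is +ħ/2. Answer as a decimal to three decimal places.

|+x⟩ = (|↑⟩ + |↓⟩)/√2, so ⟨+x|ψ⟩ = (3 + 2i) / (√2·3).
P = |3 + 2i|² / 18 = 13/18.

0.722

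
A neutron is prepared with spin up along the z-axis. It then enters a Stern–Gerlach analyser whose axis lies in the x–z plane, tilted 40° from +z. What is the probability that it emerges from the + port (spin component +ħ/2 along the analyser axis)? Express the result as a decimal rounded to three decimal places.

0.883

For spin-½, the probability of finding spin-up along an axis at angle θ to the initial spin direction is cos²(θ/2); spin-down is sin²(θ/2).
θ = 40°, so P = cos²(20°) ≈ 0.883.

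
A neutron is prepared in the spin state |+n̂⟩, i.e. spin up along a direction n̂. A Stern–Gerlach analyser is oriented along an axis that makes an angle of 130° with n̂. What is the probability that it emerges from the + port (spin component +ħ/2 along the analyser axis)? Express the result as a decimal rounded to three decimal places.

0.179

For spin-½, the probability of finding spin-up along an axis at angle θ to the initial spin direction is cos²(θ/2); spin-down is sin²(θ/2).
θ = 130°, so P = cos²(65°) ≈ 0.179.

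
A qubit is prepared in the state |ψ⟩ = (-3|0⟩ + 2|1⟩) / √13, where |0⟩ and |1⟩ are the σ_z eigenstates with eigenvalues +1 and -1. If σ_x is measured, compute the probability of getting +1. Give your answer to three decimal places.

|+x⟩ = (|0⟩ + |1⟩)/√2, so ⟨+x|ψ⟩ = (-1) / (√2·√13).
P = |-1|² / 26 = 1/26.

0.038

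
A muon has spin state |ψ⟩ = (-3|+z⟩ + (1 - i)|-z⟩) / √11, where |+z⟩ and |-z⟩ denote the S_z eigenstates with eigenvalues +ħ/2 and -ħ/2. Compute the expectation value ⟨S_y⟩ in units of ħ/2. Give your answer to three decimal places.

⟨σ_y⟩ = 2 Im(a* b)/(|a|²+|b|²) with a = -3, b = (1 - i).
a* b = (-3 + 3i), so ⟨σ_y⟩ = 6/11.
⟨S_y⟩ = (ħ/2)·⟨σ_y⟩.

0.545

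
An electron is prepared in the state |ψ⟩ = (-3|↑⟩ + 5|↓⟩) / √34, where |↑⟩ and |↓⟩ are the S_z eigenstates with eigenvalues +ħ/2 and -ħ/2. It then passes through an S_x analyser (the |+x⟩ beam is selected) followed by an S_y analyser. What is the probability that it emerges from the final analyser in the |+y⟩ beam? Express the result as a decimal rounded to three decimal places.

0.029

First analyser (S_x): P(|+x⟩) = |⟨+x|ψ⟩|² = 4/68.
After stage 1 the state is |+x⟩; P(|+y⟩) = |⟨+y|+x⟩|² = 1/2.
Joint probability = 4/68 × 1/2 = 0.029.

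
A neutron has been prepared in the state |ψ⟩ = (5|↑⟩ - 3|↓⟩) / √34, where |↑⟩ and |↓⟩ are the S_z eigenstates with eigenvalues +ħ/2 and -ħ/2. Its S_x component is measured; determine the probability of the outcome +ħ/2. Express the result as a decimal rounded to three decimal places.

|+x⟩ = (|↑⟩ + |↓⟩)/√2, so ⟨+x|ψ⟩ = (2) / (√2·√34).
P = |2|² / 68 = 4/68.

0.059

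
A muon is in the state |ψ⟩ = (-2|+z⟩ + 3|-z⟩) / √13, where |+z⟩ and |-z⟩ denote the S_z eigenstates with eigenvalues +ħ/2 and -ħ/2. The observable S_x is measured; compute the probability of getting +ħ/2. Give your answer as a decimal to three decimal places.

|+x⟩ = (|+z⟩ + |-z⟩)/√2, so ⟨+x|ψ⟩ = (1) / (√2·√13).
P = |1|² / 26 = 1/26.

0.038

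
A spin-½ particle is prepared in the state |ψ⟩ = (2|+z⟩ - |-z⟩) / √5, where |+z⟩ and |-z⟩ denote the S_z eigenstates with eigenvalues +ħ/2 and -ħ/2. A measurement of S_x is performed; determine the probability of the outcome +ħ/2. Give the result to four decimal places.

0.1000

|+x⟩ = (|+z⟩ + |-z⟩)/√2, so ⟨+x|ψ⟩ = (1) / (√2·√5).
P = |1|² / 10 = 1/10.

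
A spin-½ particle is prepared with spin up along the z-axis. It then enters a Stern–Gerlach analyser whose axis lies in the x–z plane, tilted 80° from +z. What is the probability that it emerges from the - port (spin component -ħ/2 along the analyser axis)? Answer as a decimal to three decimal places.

For spin-½, the probability of finding spin-up along an axis at angle θ to the initial spin direction is cos²(θ/2); spin-down is sin²(θ/2).
θ = 80°, so P = sin²(40°) ≈ 0.413.

0.413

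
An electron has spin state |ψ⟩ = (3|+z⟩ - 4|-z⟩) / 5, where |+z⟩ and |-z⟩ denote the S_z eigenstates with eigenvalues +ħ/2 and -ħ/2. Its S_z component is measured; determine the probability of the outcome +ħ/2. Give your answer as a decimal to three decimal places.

The +ħ/2 outcome corresponds to |+z⟩. Its amplitude in |ψ⟩ is 3/5.
P = |3|² / 25 = 9/25.

0.360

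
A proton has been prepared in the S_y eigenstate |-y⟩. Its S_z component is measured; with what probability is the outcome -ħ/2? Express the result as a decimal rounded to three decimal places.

0.500

In the S_z basis, |-y⟩ = (|+z⟩ - i|-z⟩)/√2 and |-z⟩ = |-z⟩.
|⟨-z|-y⟩|² = 1/2.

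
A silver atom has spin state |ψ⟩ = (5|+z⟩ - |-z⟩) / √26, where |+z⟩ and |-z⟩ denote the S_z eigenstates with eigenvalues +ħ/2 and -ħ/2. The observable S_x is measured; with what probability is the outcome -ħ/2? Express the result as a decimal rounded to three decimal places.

|-x⟩ = (|+z⟩ - |-z⟩)/√2, so ⟨-x|ψ⟩ = (6) / (√2·√26).
P = |6|² / 52 = 36/52.

0.692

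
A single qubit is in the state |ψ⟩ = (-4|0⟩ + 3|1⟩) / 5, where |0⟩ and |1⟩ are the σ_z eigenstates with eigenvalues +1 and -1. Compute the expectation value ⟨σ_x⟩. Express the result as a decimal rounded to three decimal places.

-0.960

⟨σ_x⟩ = 2 Re(a* b)/(|a|²+|b|²) with a = -4, b = 3.
a* b = -12, so ⟨σ_x⟩ = -24/25.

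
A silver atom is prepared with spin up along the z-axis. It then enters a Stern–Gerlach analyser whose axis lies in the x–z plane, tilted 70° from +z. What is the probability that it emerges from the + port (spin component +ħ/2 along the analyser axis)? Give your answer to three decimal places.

0.671

For spin-½, the probability of finding spin-up along an axis at angle θ to the initial spin direction is cos²(θ/2); spin-down is sin²(θ/2).
θ = 70°, so P = cos²(35°) ≈ 0.671.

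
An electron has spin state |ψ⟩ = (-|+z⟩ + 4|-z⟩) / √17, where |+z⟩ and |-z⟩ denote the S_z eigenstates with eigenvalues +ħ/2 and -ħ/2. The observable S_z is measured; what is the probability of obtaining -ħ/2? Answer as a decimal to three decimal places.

The -ħ/2 outcome corresponds to |-z⟩. Its amplitude in |ψ⟩ is 4/√17.
P = |4|² / 17 = 16/17.

0.941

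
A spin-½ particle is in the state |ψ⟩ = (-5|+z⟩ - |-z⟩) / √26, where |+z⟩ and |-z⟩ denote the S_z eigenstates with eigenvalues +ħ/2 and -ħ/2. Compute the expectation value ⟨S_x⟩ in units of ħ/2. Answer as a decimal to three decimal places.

0.385

⟨σ_x⟩ = 2 Re(a* b)/(|a|²+|b|²) with a = -5, b = -1.
a* b = 5, so ⟨σ_x⟩ = 10/26.
⟨S_x⟩ = (ħ/2)·⟨σ_x⟩.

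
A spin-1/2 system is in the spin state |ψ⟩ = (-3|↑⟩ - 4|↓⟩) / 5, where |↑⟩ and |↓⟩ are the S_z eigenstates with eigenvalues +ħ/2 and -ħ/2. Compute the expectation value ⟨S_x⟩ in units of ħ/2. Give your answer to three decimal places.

⟨σ_x⟩ = 2 Re(a* b)/(|a|²+|b|²) with a = -3, b = -4.
a* b = 12, so ⟨σ_x⟩ = 24/25.
⟨S_x⟩ = (ħ/2)·⟨σ_x⟩.

0.960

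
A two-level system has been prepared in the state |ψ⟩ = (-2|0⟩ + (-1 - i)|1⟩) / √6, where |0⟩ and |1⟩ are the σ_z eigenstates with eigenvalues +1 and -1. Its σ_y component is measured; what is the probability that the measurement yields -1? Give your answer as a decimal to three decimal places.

|-y⟩ = (|0⟩ - i|1⟩)/√2, so ⟨-y|ψ⟩ = (-1 - i) / (√2·√6).
P = |-1 - i|² / 12 = 2/12.

0.167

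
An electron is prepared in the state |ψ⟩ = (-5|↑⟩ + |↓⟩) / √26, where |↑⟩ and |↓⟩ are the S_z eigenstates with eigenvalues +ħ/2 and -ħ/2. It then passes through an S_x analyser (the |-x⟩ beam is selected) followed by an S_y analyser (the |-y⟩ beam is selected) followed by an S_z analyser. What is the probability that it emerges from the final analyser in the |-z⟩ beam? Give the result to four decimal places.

First analyser (S_x): P(|-x⟩) = |⟨-x|ψ⟩|² = 36/52.
After stage 1 the state is |-x⟩; P(|-y⟩) = |⟨-y|-x⟩|² = 1/2.
After stage 2 the state is |-y⟩; P(|-z⟩) = |⟨-z|-y⟩|² = 1/2.
Joint probability = 36/52 × 1/2 × 1/2 = 0.1731.

0.1731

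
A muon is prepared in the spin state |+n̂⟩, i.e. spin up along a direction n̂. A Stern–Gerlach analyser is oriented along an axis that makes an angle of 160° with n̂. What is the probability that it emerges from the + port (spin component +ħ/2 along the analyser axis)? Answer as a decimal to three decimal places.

For spin-½, the probability of finding spin-up along an axis at angle θ to the initial spin direction is cos²(θ/2); spin-down is sin²(θ/2).
θ = 160°, so P = cos²(80°) ≈ 0.030.

0.030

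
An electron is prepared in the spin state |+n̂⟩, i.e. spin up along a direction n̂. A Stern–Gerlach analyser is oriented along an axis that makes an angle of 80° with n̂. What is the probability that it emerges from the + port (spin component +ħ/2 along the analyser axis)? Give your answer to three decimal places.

0.587

For spin-½, the probability of finding spin-up along an axis at angle θ to the initial spin direction is cos²(θ/2); spin-down is sin²(θ/2).
θ = 80°, so P = cos²(40°) ≈ 0.587.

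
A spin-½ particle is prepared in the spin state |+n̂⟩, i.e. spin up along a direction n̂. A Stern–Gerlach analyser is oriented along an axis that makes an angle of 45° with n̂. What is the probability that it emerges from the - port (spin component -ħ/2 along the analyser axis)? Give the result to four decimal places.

For spin-½, the probability of finding spin-up along an axis at angle θ to the initial spin direction is cos²(θ/2); spin-down is sin²(θ/2).
θ = 45°, so P = sin²(22.5°) ≈ 0.1464.

0.1464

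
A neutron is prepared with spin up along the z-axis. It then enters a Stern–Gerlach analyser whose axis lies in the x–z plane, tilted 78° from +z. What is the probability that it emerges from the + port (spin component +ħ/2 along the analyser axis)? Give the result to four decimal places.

For spin-½, the probability of finding spin-up along an axis at angle θ to the initial spin direction is cos²(θ/2); spin-down is sin²(θ/2).
θ = 78°, so P = cos²(39°) ≈ 0.6040.

0.6040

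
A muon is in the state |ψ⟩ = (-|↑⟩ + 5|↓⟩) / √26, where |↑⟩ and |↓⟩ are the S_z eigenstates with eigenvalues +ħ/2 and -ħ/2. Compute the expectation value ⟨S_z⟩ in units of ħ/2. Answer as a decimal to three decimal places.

⟨σ_z⟩ = |a|² - |b|² divided by |a|²+|b|², with a, b the |↑⟩, |↓⟩ amplitudes.
= (1 - 25)/26 = -24/26.
⟨S_z⟩ = (ħ/2)·⟨σ_z⟩.

-0.923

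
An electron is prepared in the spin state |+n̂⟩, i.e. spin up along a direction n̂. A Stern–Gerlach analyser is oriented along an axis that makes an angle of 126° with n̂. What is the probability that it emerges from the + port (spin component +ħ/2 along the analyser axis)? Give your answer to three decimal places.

For spin-½, the probability of finding spin-up along an axis at angle θ to the initial spin direction is cos²(θ/2); spin-down is sin²(θ/2).
θ = 126°, so P = cos²(63°) ≈ 0.206.

0.206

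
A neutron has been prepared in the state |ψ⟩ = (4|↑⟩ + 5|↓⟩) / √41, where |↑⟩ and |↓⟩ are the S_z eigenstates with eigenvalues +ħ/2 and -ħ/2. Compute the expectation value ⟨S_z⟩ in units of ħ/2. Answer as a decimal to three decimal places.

⟨σ_z⟩ = |a|² - |b|² divided by |a|²+|b|², with a, b the |↑⟩, |↓⟩ amplitudes.
= (16 - 25)/41 = -9/41.
⟨S_z⟩ = (ħ/2)·⟨σ_z⟩.

-0.220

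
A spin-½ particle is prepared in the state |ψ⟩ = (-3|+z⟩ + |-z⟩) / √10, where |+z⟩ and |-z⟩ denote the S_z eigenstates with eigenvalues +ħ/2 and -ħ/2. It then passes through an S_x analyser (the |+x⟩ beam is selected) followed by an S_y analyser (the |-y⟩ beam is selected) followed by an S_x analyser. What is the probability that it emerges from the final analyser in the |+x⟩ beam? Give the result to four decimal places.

0.0500

First analyser (S_x): P(|+x⟩) = |⟨+x|ψ⟩|² = 4/20.
After stage 1 the state is |+x⟩; P(|-y⟩) = |⟨-y|+x⟩|² = 1/2.
After stage 2 the state is |-y⟩; P(|+x⟩) = |⟨+x|-y⟩|² = 1/2.
Joint probability = 4/20 × 1/2 × 1/2 = 0.0500.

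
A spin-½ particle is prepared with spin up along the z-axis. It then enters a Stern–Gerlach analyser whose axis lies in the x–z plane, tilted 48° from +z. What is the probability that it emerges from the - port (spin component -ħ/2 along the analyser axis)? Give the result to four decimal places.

For spin-½, the probability of finding spin-up along an axis at angle θ to the initial spin direction is cos²(θ/2); spin-down is sin²(θ/2).
θ = 48°, so P = sin²(24°) ≈ 0.1654.

0.1654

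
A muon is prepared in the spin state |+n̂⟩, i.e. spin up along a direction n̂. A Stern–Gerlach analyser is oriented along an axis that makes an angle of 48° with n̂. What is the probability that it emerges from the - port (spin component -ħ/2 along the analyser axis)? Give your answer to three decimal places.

For spin-½, the probability of finding spin-up along an axis at angle θ to the initial spin direction is cos²(θ/2); spin-down is sin²(θ/2).
θ = 48°, so P = sin²(24°) ≈ 0.165.

0.165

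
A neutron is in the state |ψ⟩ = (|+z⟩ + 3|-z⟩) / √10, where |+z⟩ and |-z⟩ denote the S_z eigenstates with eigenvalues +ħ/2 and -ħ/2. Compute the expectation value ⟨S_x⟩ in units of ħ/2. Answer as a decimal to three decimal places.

⟨σ_x⟩ = 2 Re(a* b)/(|a|²+|b|²) with a = 1, b = 3.
a* b = 3, so ⟨σ_x⟩ = 6/10.
⟨S_x⟩ = (ħ/2)·⟨σ_x⟩.

0.600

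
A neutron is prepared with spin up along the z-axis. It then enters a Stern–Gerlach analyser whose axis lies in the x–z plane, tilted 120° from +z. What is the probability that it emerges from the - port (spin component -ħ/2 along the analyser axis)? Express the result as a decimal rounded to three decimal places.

For spin-½, the probability of finding spin-up along an axis at angle θ to the initial spin direction is cos²(θ/2); spin-down is sin²(θ/2).
θ = 120°, so P = sin²(60°) ≈ 0.750.

0.750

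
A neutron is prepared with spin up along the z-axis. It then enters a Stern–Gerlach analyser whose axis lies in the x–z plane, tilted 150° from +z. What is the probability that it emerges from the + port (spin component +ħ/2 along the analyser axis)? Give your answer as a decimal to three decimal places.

0.067

For spin-½, the probability of finding spin-up along an axis at angle θ to the initial spin direction is cos²(θ/2); spin-down is sin²(θ/2).
θ = 150°, so P = cos²(75°) ≈ 0.067.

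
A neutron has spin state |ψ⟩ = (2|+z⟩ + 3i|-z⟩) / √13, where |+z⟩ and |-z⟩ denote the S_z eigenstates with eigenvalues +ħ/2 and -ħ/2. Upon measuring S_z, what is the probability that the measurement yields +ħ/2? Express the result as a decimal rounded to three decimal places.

0.308

The +ħ/2 outcome corresponds to |+z⟩. Its amplitude in |ψ⟩ is 2/√13.
P = |2|² / 13 = 4/13.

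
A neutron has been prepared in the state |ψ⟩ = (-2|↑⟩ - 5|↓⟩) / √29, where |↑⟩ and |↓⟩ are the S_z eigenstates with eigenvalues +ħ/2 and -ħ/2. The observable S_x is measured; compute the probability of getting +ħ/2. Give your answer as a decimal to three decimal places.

0.845

|+x⟩ = (|↑⟩ + |↓⟩)/√2, so ⟨+x|ψ⟩ = (-7) / (√2·√29).
P = |-7|² / 58 = 49/58.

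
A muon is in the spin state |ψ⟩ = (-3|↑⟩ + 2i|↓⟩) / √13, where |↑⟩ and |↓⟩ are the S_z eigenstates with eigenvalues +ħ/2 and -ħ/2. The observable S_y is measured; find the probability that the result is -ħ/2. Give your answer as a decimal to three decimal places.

0.962

|-y⟩ = (|↑⟩ - i|↓⟩)/√2, so ⟨-y|ψ⟩ = (-5) / (√2·√13).
P = |-5|² / 26 = 25/26.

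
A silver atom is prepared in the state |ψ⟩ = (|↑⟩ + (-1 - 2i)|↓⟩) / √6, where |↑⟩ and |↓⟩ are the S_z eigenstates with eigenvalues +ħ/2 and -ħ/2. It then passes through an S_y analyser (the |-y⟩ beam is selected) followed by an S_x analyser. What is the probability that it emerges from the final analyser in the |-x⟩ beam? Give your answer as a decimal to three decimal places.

0.417

First analyser (S_y): P(|-y⟩) = |⟨-y|ψ⟩|² = 10/12.
After stage 1 the state is |-y⟩; P(|-x⟩) = |⟨-x|-y⟩|² = 1/2.
Joint probability = 10/12 × 1/2 = 0.417.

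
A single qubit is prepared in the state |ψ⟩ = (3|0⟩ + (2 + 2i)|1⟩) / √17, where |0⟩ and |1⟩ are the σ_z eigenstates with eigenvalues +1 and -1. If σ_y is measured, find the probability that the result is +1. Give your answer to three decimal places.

|+y⟩ = (|0⟩ + i|1⟩)/√2, so ⟨+y|ψ⟩ = (5 - 2i) / (√2·√17).
P = |5 - 2i|² / 34 = 29/34.

0.853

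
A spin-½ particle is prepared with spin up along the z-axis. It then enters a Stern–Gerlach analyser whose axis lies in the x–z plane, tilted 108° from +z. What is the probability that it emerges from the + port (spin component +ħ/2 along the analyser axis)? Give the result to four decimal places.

For spin-½, the probability of finding spin-up along an axis at angle θ to the initial spin direction is cos²(θ/2); spin-down is sin²(θ/2).
θ = 108°, so P = cos²(54°) ≈ 0.3455.

0.3455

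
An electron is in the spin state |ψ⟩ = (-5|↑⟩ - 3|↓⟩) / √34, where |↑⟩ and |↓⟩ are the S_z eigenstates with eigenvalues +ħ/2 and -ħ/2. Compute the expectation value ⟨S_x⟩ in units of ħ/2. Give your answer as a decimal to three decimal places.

⟨σ_x⟩ = 2 Re(a* b)/(|a|²+|b|²) with a = -5, b = -3.
a* b = 15, so ⟨σ_x⟩ = 30/34.
⟨S_x⟩ = (ħ/2)·⟨σ_x⟩.

0.882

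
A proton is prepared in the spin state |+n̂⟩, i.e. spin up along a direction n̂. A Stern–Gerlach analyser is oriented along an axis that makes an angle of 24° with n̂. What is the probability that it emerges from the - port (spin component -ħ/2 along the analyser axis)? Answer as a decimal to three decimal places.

For spin-½, the probability of finding spin-up along an axis at angle θ to the initial spin direction is cos²(θ/2); spin-down is sin²(θ/2).
θ = 24°, so P = sin²(12°) ≈ 0.043.

0.043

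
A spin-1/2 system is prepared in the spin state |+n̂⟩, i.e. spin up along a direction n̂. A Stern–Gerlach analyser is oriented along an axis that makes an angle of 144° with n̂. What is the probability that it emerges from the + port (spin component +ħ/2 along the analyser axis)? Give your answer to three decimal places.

0.095

For spin-½, the probability of finding spin-up along an axis at angle θ to the initial spin direction is cos²(θ/2); spin-down is sin²(θ/2).
θ = 144°, so P = cos²(72°) ≈ 0.095.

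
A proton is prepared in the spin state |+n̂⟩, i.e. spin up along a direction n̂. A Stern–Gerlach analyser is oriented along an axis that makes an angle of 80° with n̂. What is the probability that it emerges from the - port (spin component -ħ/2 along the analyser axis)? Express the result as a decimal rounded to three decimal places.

0.413

For spin-½, the probability of finding spin-up along an axis at angle θ to the initial spin direction is cos²(θ/2); spin-down is sin²(θ/2).
θ = 80°, so P = sin²(40°) ≈ 0.413.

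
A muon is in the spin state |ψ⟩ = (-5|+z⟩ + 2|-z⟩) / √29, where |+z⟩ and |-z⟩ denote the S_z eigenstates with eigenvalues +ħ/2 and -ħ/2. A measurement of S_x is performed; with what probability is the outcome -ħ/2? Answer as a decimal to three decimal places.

|-x⟩ = (|+z⟩ - |-z⟩)/√2, so ⟨-x|ψ⟩ = (-7) / (√2·√29).
P = |-7|² / 58 = 49/58.

0.845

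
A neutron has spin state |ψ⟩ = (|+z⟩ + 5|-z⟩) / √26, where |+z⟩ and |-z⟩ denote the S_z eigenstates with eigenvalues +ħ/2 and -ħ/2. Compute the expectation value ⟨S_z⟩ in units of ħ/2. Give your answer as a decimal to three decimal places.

-0.923

⟨σ_z⟩ = |a|² - |b|² divided by |a|²+|b|², with a, b the |+z⟩, |-z⟩ amplitudes.
= (1 - 25)/26 = -24/26.
⟨S_z⟩ = (ħ/2)·⟨σ_z⟩.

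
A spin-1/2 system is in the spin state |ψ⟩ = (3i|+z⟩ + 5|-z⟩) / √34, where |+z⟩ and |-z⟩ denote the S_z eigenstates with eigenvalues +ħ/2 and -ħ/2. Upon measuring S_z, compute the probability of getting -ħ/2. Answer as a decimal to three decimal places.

0.735

The -ħ/2 outcome corresponds to |-z⟩. Its amplitude in |ψ⟩ is 5/√34.
P = |5|² / 34 = 25/34.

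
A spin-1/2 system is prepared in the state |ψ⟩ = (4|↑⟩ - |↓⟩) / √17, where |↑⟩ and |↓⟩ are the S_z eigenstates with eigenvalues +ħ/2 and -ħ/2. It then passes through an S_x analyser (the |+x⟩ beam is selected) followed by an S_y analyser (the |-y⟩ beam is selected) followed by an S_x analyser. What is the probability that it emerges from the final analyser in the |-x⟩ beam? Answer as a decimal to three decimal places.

0.066

First analyser (S_x): P(|+x⟩) = |⟨+x|ψ⟩|² = 9/34.
After stage 1 the state is |+x⟩; P(|-y⟩) = |⟨-y|+x⟩|² = 1/2.
After stage 2 the state is |-y⟩; P(|-x⟩) = |⟨-x|-y⟩|² = 1/2.
Joint probability = 9/34 × 1/2 × 1/2 = 0.066.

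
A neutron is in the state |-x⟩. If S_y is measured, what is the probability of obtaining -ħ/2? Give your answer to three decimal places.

0.500

In the S_z basis, |-x⟩ = (|+z⟩ - |-z⟩)/√2 and |-y⟩ = (|+z⟩ - i|-z⟩)/√2.
|⟨-y|-x⟩|² = 1/2.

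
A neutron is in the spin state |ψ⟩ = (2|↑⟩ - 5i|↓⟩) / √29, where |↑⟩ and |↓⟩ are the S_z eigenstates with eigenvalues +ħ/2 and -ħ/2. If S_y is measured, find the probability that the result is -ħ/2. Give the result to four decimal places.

|-y⟩ = (|↑⟩ - i|↓⟩)/√2, so ⟨-y|ψ⟩ = (7) / (√2·√29).
P = |7|² / 58 = 49/58.

0.8448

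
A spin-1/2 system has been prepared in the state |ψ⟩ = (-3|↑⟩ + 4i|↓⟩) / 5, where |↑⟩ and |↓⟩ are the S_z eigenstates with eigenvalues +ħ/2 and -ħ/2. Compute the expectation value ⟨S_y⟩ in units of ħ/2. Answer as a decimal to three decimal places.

⟨σ_y⟩ = 2 Im(a* b)/(|a|²+|b|²) with a = -3, b = 4i.
a* b = -12i, so ⟨σ_y⟩ = -24/25.
⟨S_y⟩ = (ħ/2)·⟨σ_y⟩.

-0.960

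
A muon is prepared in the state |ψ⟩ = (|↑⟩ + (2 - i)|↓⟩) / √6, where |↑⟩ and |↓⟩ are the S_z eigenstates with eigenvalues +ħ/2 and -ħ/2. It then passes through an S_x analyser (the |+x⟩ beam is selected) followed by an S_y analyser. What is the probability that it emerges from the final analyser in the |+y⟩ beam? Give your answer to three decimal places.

0.417

First analyser (S_x): P(|+x⟩) = |⟨+x|ψ⟩|² = 10/12.
After stage 1 the state is |+x⟩; P(|+y⟩) = |⟨+y|+x⟩|² = 1/2.
Joint probability = 10/12 × 1/2 = 0.417.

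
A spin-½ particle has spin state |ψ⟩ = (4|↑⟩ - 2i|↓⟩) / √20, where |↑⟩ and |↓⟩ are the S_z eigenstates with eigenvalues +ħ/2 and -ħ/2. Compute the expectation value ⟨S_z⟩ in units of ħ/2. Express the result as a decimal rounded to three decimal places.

⟨σ_z⟩ = |a|² - |b|² divided by |a|²+|b|², with a, b the |↑⟩, |↓⟩ amplitudes.
= (16 - 4)/20 = 12/20.
⟨S_z⟩ = (ħ/2)·⟨σ_z⟩.

0.600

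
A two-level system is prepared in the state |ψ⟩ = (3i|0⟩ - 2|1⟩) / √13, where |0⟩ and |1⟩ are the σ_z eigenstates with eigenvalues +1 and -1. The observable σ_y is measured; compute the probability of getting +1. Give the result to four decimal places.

|+y⟩ = (|0⟩ + i|1⟩)/√2, so ⟨+y|ψ⟩ = (5i) / (√2·√13).
P = |5i|² / 26 = 25/26.

0.9615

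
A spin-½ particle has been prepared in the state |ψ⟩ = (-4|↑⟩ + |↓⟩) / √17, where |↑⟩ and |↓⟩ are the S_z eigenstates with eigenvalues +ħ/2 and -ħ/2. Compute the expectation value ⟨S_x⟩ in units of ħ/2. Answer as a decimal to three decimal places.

-0.471

⟨σ_x⟩ = 2 Re(a* b)/(|a|²+|b|²) with a = -4, b = 1.
a* b = -4, so ⟨σ_x⟩ = -8/17.
⟨S_x⟩ = (ħ/2)·⟨σ_x⟩.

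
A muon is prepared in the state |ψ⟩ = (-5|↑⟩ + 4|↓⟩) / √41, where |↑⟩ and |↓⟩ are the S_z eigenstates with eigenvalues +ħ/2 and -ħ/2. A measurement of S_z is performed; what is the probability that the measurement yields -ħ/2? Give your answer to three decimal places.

The -ħ/2 outcome corresponds to |↓⟩. Its amplitude in |ψ⟩ is 4/√41.
P = |4|² / 41 = 16/41.

0.390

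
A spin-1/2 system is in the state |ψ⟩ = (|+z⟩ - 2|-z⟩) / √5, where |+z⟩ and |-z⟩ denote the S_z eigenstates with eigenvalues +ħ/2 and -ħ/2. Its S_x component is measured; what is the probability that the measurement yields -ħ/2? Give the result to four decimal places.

|-x⟩ = (|+z⟩ - |-z⟩)/√2, so ⟨-x|ψ⟩ = (3) / (√2·√5).
P = |3|² / 10 = 9/10.

0.9000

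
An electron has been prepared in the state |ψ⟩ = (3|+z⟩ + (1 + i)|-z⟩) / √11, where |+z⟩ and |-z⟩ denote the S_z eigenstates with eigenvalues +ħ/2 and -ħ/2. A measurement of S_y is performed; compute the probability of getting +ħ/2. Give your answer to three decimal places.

0.773

|+y⟩ = (|+z⟩ + i|-z⟩)/√2, so ⟨+y|ψ⟩ = (4 - i) / (√2·√11).
P = |4 - i|² / 22 = 17/22.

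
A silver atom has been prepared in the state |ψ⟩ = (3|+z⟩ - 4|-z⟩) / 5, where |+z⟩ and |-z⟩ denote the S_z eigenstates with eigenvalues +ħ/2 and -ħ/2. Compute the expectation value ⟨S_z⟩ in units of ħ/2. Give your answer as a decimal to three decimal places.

-0.280

⟨σ_z⟩ = |a|² - |b|² divided by |a|²+|b|², with a, b the |+z⟩, |-z⟩ amplitudes.
= (9 - 16)/25 = -7/25.
⟨S_z⟩ = (ħ/2)·⟨σ_z⟩.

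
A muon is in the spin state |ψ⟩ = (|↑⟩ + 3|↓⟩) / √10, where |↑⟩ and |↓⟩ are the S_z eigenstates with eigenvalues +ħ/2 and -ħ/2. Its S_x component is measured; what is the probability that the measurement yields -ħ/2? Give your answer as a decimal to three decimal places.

0.200

|-x⟩ = (|↑⟩ - |↓⟩)/√2, so ⟨-x|ψ⟩ = (-2) / (√2·√10).
P = |-2|² / 20 = 4/20.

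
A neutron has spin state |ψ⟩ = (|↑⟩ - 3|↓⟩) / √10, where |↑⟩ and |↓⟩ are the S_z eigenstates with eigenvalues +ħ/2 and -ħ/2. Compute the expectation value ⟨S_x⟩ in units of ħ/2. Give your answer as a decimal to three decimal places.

-0.600

⟨σ_x⟩ = 2 Re(a* b)/(|a|²+|b|²) with a = 1, b = -3.
a* b = -3, so ⟨σ_x⟩ = -6/10.
⟨S_x⟩ = (ħ/2)·⟨σ_x⟩.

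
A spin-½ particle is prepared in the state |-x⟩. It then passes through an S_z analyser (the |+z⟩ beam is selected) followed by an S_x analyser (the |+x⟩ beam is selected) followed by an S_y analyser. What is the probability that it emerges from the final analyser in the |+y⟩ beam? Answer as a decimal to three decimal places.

0.125

First analyser (S_z): from |-x⟩, P(|+z⟩) = 1/2.
After stage 1 the state is |+z⟩; P(|+x⟩) = |⟨+x|+z⟩|² = 1/2.
After stage 2 the state is |+x⟩; P(|+y⟩) = |⟨+y|+x⟩|² = 1/2.
Joint probability = 1/2 × 1/2 × 1/2 = 0.125.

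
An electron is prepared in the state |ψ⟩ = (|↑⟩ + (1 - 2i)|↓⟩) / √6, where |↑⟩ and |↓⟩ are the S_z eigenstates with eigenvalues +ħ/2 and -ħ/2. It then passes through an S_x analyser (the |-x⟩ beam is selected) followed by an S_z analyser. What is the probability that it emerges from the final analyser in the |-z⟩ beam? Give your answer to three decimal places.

First analyser (S_x): P(|-x⟩) = |⟨-x|ψ⟩|² = 4/12.
After stage 1 the state is |-x⟩; P(|-z⟩) = |⟨-z|-x⟩|² = 1/2.
Joint probability = 4/12 × 1/2 = 0.167.

0.167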